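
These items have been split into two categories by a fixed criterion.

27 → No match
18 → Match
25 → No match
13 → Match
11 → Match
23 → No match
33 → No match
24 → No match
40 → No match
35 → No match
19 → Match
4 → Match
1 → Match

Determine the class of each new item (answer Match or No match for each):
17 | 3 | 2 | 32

The pattern is that an item is 'Match' exactly when: at most 19.
Match: 17, since 17 ≤ 19.
Match: 3, since 3 ≤ 19.
Match: 2, since 2 ≤ 19.
No match: 32, since 32 > 19.

Match, Match, Match, No match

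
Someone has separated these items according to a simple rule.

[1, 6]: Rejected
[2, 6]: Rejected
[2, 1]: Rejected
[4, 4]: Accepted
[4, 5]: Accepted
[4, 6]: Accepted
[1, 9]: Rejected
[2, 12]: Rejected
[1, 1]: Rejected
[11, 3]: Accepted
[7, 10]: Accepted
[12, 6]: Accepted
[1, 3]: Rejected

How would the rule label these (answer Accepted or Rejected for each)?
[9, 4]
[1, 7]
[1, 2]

Accepted, Rejected, Rejected

The simplest hypothesis consistent with all the labels is: first ≥ 3.
Accepted: [9, 4], since first 9.
Rejected: [1, 7], since first 1.
Rejected: [1, 2], since first 1.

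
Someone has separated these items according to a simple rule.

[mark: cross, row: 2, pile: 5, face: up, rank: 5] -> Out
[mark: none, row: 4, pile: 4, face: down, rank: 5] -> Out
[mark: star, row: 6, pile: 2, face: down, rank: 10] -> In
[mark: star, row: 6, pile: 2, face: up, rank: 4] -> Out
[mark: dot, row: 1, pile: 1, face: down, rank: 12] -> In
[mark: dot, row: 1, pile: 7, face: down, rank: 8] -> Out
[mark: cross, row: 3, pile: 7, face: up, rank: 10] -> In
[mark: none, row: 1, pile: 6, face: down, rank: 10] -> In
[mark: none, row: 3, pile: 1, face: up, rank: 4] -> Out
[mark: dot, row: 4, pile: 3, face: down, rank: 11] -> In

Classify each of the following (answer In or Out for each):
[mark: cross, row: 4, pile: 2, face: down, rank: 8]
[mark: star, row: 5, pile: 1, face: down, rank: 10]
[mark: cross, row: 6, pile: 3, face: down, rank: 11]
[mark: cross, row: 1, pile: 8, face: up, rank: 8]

Out, In, In, Out

The simplest hypothesis consistent with all the labels is: rank ≥ 10.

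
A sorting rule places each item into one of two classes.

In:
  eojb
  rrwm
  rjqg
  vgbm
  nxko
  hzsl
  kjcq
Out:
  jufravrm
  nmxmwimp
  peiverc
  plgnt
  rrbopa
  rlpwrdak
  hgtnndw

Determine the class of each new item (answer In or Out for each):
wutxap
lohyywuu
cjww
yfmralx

The common property of the 'In' items is: length 4. No 'Out' item has it.
wutxap: length 6, does not satisfy this → Out.
lohyywuu: length 8, does not satisfy this → Out.
cjww: length 4, matches → In.
yfmralx: length 7, does not satisfy this → Out.

Out, Out, In, Out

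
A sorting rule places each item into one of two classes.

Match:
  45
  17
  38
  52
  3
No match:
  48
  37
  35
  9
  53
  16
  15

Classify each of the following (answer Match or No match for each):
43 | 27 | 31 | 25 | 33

Every 'Match' example satisfies: ≡ 3 (mod 7). None of the 'No match' examples do.

No match, No match, Match, No match, No match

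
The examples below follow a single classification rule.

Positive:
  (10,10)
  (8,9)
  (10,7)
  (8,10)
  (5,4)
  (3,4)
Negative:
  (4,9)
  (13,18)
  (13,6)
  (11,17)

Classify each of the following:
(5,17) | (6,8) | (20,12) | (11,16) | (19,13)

Negative, Positive, Negative, Negative, Negative

The classifier is using: |first − second| ≤ 3.
Negative: (5,17), since |5−17| = 12.
Positive: (6,8), since |6−8| = 2.
Negative: (20,12), since |20−12| = 8.
Negative: (11,16), since |11−16| = 5.
Negative: (19,13), since |19−13| = 6.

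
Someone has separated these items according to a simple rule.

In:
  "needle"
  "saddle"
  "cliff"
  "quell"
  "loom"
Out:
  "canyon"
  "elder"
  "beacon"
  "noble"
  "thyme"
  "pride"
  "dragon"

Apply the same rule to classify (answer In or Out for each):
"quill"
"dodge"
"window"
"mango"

In, Out, Out, Out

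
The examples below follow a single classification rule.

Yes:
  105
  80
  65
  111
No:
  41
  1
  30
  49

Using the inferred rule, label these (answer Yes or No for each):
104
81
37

All 'Yes' examples share one property — at least 65 — and every 'No' example lacks it.
104 — 104 ≥ 65, hence Yes. 81 — 81 ≥ 65, hence Yes. 37 — 37 < 65, hence No.

Yes, Yes, No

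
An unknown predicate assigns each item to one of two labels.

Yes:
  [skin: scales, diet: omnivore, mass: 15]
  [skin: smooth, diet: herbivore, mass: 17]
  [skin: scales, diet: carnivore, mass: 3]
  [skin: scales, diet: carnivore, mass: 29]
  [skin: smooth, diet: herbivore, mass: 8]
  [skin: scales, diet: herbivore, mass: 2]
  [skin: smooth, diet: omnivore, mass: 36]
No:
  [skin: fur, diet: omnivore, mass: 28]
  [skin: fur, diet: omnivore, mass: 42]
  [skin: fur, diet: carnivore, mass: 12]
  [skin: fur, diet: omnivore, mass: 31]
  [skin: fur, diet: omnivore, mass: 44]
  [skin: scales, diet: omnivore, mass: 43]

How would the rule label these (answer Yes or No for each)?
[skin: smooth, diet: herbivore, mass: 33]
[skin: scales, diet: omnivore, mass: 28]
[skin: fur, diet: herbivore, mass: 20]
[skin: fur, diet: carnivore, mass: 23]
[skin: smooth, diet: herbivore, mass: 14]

Yes, Yes, No, No, Yes

One predicate separates the groups cleanly: skin is not fur AND mass ≤ 36.
Yes: [skin: smooth, diet: herbivore, mass: 33], since skin is smooth, mass = 33. Yes: [skin: scales, diet: omnivore, mass: 28], since skin is scales, mass = 28. No: [skin: fur, diet: herbivore, mass: 20], since skin is fur, mass = 20. No: [skin: fur, diet: carnivore, mass: 23], since skin is fur, mass = 23. Yes: [skin: smooth, diet: herbivore, mass: 14], since skin is smooth, mass = 14.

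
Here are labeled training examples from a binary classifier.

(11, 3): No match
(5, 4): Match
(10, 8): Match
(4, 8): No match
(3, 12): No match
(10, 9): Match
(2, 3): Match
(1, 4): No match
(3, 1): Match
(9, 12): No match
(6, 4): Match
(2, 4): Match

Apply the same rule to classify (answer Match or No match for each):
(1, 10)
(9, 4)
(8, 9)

No match, No match, Match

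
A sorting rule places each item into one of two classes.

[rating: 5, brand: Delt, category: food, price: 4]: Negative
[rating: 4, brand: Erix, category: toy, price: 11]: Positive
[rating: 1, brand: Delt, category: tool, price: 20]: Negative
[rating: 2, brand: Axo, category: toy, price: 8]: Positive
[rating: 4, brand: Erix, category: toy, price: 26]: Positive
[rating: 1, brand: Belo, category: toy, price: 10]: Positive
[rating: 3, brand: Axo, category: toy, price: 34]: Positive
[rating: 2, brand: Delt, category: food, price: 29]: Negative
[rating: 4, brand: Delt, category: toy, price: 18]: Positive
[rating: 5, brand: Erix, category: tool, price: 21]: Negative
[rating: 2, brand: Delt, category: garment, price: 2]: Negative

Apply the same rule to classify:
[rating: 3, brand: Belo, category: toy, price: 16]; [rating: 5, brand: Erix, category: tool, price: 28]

Positive, Negative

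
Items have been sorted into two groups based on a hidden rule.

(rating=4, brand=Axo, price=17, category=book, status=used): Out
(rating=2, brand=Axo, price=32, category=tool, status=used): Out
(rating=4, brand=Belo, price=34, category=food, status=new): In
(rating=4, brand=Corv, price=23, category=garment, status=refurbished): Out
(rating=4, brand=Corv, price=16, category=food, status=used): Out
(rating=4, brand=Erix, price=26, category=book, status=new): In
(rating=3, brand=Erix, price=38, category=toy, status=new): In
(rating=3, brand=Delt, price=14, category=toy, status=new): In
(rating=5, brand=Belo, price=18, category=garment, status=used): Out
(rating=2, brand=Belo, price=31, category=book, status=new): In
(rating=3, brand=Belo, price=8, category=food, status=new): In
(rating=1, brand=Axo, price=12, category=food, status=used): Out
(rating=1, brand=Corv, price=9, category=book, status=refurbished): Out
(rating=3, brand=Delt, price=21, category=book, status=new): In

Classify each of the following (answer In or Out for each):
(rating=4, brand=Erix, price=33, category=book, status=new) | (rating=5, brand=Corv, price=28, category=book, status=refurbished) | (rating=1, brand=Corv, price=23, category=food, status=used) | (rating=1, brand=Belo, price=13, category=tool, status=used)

The distinguishing property — status is new — holds for all the 'In' cases and none of the 'Out' cases.

In, Out, Out, Out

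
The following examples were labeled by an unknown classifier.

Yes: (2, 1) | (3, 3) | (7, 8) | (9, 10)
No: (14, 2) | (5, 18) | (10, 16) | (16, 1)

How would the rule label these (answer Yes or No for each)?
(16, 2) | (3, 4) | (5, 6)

No, Yes, Yes

Rule: max ≤ 10. This holds for each 'Yes' example and fails for each 'No' one.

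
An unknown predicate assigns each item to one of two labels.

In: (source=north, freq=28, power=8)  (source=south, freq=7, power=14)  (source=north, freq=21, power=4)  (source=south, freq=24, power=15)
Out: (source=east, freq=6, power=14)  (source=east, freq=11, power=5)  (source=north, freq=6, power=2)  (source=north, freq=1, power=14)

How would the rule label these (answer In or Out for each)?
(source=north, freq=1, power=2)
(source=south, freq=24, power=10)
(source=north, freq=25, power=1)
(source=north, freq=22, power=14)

Rule: source is south OR freq ≥ 21. This holds for each 'In' example and fails for each 'Out' one.

Out, In, In, In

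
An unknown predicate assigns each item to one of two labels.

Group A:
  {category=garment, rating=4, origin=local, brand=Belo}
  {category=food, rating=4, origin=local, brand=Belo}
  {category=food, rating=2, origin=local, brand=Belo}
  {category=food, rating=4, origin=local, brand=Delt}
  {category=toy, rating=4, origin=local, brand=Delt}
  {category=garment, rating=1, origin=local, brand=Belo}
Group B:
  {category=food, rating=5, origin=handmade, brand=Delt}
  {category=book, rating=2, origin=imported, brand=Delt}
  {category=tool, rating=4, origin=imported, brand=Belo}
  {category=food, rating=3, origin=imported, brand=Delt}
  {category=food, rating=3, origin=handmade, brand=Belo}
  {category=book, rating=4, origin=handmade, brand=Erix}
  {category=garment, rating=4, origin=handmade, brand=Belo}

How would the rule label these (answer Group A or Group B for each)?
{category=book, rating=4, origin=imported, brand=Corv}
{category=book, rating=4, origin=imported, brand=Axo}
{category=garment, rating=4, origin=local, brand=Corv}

Group B, Group B, Group A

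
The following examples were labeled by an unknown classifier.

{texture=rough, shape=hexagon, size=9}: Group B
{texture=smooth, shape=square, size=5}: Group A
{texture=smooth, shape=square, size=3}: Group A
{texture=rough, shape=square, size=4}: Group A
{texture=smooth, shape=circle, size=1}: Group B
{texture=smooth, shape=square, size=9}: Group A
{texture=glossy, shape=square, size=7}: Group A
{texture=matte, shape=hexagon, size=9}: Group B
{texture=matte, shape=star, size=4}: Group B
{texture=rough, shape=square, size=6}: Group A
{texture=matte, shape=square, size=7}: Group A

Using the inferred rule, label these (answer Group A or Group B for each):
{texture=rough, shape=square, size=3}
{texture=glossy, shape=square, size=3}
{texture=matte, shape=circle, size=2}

The simplest hypothesis consistent with all the labels is: shape is square.

Group A, Group A, Group B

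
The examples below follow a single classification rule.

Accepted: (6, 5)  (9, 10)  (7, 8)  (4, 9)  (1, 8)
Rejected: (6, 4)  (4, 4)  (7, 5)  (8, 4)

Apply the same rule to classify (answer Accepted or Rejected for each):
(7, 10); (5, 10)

Accepted, Accepted

The rule appears to be: sum is odd.
(7, 10) → 7+10 = 17 → Accepted.
(5, 10) → 5+10 = 15 → Accepted.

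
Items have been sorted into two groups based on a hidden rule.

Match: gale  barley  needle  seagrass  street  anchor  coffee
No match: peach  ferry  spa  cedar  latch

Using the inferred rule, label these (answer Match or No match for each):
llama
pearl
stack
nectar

No match, No match, No match, Match

The classifier is using: even length.
llama: length 5, does not satisfy this → No match. pearl: length 5, does not satisfy this → No match. stack: length 5, does not satisfy this → No match. nectar: length 6, checks out → Match.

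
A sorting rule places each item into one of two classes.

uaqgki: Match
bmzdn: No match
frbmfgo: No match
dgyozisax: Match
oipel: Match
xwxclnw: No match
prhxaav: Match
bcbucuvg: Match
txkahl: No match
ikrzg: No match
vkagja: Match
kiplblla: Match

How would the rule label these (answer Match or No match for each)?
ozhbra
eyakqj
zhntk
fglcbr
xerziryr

Match, Match, No match, No match, Match

The common property of the 'Match' items is: has ≥ 2 vowels. No 'No match' item has it.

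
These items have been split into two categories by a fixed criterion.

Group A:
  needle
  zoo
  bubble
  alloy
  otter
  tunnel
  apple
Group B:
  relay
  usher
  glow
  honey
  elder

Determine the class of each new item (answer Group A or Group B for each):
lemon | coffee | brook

Every 'Group A' example satisfies: has a double letter. None of the 'Group B' examples do.
lemon: Group B (no doubled letter).
coffee: Group A ('ff' doubled).
brook: Group A ('oo' doubled).

Group B, Group A, Group A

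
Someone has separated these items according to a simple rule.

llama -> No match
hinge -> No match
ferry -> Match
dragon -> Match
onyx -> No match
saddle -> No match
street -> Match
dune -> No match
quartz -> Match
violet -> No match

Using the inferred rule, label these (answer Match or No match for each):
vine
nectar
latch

No match, Match, No match

All 'Match' examples share one property — contains 'r' — and every 'No match' example lacks it.
vine: no 'r' — doesn't match, so No match.
nectar: has 'r' — fits, so Match.
latch: no 'r' — doesn't match, so No match.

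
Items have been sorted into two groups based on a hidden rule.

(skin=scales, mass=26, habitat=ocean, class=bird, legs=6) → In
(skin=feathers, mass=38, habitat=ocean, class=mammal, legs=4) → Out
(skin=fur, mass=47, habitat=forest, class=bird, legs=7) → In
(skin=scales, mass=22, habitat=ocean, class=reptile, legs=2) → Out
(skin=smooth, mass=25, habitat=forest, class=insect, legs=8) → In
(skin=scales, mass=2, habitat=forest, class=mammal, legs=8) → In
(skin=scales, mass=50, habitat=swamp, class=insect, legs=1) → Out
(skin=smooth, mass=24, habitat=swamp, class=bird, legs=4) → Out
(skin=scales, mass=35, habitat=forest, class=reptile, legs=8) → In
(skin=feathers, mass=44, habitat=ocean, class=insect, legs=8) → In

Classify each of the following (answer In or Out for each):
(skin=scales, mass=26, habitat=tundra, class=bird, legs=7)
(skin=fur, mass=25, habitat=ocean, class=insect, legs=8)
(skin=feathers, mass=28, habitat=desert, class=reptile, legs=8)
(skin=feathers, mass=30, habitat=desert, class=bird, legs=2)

In, In, In, Out

The classifier is using: legs ≥ 6.
In: (skin=scales, mass=26, habitat=tundra, class=bird, legs=7), since legs = 7. In: (skin=fur, mass=25, habitat=ocean, class=insect, legs=8), since legs = 8. In: (skin=feathers, mass=28, habitat=desert, class=reptile, legs=8), since legs = 8. Out: (skin=feathers, mass=30, habitat=desert, class=bird, legs=2), since legs = 2.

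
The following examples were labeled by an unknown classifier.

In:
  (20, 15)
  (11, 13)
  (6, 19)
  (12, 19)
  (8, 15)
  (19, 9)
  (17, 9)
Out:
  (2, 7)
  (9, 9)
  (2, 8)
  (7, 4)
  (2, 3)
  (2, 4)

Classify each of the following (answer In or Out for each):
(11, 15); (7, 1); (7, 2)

'In' ⟺ sum ≥ 23.
(11, 15): 11+15 = 26, matches → In. (7, 1): 7+1 = 8, fails the rule → Out. (7, 2): 7+2 = 9, fails the rule → Out.

In, Out, Out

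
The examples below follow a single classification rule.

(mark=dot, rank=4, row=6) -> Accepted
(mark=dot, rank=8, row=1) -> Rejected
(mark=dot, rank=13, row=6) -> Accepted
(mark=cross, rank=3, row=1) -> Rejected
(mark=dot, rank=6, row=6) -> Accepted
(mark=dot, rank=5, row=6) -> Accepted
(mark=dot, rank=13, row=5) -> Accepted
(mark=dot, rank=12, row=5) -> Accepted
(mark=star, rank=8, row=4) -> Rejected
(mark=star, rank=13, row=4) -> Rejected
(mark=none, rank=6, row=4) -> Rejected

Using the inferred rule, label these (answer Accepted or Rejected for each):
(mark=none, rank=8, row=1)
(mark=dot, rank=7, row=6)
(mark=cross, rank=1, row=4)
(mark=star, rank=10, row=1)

A rule that fits every label: row ≥ 5 — true of each 'Accepted' example, false of each 'Rejected' one.
(mark=none, rank=8, row=1) — row = 1, hence Rejected. (mark=dot, rank=7, row=6) — row = 6, hence Accepted. (mark=cross, rank=1, row=4) — row = 4, hence Rejected. (mark=star, rank=10, row=1) — row = 1, hence Rejected.

Rejected, Accepted, Rejected, Rejected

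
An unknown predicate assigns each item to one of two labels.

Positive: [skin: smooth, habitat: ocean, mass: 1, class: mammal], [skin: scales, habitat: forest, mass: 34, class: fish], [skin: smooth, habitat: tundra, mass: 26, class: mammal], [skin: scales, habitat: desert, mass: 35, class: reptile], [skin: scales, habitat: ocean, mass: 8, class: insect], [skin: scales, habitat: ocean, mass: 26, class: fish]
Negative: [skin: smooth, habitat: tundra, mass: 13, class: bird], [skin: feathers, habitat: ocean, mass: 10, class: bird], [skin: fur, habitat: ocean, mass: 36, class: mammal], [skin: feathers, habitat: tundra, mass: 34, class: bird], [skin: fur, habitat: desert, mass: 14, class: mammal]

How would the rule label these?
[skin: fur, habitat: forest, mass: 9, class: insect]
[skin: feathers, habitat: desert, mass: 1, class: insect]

'Positive' ⟺ class is not bird AND skin is not fur.
Negative: [skin: fur, habitat: forest, mass: 9, class: insect], since class is insect, skin is fur. Positive: [skin: feathers, habitat: desert, mass: 1, class: insect], since class is insect, skin is feathers.

Negative, Positive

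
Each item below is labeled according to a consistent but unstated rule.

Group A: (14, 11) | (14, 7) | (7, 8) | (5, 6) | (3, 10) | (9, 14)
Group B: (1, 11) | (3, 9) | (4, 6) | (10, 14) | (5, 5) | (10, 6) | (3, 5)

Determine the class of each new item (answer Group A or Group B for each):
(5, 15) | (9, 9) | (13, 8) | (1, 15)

Group B, Group B, Group A, Group B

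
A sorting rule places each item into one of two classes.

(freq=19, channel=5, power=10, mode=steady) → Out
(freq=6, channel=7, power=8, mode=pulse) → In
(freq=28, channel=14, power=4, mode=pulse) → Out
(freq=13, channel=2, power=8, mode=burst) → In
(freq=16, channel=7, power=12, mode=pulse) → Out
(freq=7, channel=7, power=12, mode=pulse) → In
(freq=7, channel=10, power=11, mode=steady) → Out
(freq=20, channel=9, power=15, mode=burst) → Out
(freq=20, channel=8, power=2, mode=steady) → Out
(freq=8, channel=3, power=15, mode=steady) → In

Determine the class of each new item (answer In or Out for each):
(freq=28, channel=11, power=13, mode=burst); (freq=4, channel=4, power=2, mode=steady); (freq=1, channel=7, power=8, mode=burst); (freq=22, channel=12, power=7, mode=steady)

Out, In, In, Out

The rule appears to be: channel ≤ 7 AND freq ≤ 13.
(freq=28, channel=11, power=13, mode=burst): channel = 11, freq = 28 — does not satisfy this, so Out.
(freq=4, channel=4, power=2, mode=steady): channel = 4, freq = 4 — passes, so In.
(freq=1, channel=7, power=8, mode=burst): channel = 7, freq = 1 — passes, so In.
(freq=22, channel=12, power=7, mode=steady): channel = 12, freq = 22 — does not satisfy this, so Out.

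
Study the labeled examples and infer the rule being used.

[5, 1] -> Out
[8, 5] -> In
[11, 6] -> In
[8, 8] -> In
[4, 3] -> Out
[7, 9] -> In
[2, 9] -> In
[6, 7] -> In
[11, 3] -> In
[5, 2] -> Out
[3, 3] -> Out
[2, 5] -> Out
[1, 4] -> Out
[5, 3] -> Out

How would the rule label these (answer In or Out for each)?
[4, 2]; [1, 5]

The classifier is using: sum ≥ 11.
[4, 2] → 4+2 = 6 → Out. [1, 5] → 1+5 = 6 → Out.

Out, Out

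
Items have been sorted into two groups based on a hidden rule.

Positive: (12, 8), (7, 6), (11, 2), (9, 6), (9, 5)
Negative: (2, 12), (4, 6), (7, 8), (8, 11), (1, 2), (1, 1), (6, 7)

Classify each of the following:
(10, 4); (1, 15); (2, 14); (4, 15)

Positive, Negative, Negative, Negative

'Positive' ⟺ first > second.
(10, 4): Positive (10 > 4).
(1, 15): Negative (1 < 15).
(2, 14): Negative (2 < 14).
(4, 15): Negative (4 < 15).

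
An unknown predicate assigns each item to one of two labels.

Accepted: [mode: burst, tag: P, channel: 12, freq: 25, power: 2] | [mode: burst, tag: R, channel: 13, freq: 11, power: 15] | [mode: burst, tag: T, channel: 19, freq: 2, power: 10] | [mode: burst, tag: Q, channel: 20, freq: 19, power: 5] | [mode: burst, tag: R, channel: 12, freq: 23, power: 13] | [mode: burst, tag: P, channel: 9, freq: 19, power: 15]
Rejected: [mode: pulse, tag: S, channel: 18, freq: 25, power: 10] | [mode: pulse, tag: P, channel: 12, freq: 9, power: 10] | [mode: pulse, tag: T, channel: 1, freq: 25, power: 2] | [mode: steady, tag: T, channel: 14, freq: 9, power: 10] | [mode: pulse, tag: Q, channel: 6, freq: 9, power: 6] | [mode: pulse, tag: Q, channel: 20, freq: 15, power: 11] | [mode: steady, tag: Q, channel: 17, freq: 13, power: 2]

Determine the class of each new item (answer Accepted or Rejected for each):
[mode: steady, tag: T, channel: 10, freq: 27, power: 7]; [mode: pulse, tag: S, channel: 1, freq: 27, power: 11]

Rejected, Rejected

'Accepted' ⟺ mode is burst.
Rejected: [mode: steady, tag: T, channel: 10, freq: 27, power: 7], since mode is steady.
Rejected: [mode: pulse, tag: S, channel: 1, freq: 27, power: 11], since mode is pulse.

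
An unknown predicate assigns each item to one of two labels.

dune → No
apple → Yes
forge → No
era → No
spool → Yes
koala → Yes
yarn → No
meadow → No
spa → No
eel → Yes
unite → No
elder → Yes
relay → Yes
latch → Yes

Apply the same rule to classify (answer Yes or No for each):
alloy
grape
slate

Checking candidate rules against both groups, what survives is: contains 'l'.
alloy: has 'l', meets the rule → Yes. grape: no 'l', does not fit → No. slate: has 'l', meets the rule → Yes.

Yes, No, Yes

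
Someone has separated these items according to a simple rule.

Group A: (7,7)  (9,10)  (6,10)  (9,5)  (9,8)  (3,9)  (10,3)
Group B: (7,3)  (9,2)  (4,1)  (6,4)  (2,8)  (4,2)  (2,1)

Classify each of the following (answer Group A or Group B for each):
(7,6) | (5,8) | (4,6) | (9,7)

Group A, Group A, Group B, Group A

'Group A' ⟺ sum ≥ 12.
(7,6): 7+6 = 13 — has this property, so Group A. (5,8): 5+8 = 13 — has this property, so Group A. (4,6): 4+6 = 10 — does not pass, so Group B. (9,7): 9+7 = 16 — has this property, so Group A.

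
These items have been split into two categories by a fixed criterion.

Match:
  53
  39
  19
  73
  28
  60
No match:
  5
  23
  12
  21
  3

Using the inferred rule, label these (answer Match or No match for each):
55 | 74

Match, Match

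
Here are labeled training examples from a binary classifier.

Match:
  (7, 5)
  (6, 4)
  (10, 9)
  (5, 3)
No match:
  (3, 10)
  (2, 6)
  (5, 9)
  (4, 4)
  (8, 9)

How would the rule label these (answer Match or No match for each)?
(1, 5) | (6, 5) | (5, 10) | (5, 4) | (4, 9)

No match, Match, No match, Match, No match

The classifier is using: first > second.
(1, 5): 1 < 5, does not fit → No match.
(6, 5): 6 > 5, has this property → Match.
(5, 10): 5 < 10, does not fit → No match.
(5, 4): 5 > 4, has this property → Match.
(4, 9): 4 < 9, does not fit → No match.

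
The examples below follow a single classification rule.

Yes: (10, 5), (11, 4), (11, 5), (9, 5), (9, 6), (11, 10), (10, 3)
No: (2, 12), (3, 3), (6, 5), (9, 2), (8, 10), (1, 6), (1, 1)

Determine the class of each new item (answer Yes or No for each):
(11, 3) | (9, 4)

Yes, Yes

'Yes' ⟺ first > second AND sum ≥ 13.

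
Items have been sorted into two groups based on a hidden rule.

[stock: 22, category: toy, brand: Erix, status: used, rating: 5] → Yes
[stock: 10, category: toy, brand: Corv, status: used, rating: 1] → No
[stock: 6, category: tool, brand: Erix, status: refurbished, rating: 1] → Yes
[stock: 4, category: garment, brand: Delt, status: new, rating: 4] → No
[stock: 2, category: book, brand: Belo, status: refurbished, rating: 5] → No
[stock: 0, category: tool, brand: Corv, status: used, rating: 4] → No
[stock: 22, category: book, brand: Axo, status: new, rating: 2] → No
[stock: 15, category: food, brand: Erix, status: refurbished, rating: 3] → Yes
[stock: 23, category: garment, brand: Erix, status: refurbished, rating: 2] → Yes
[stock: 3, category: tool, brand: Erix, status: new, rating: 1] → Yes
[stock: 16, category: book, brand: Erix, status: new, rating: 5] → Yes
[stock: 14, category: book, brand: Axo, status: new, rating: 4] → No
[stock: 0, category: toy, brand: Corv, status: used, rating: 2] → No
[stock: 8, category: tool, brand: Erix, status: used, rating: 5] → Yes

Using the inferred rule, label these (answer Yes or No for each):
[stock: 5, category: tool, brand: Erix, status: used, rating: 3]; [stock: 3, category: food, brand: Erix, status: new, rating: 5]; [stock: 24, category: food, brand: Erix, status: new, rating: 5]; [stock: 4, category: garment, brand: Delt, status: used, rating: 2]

Yes, Yes, Yes, No

The pattern is that an item is 'Yes' exactly when: brand is Erix.
[stock: 5, category: tool, brand: Erix, status: used, rating: 3] — brand is Erix, hence Yes. [stock: 3, category: food, brand: Erix, status: new, rating: 5] — brand is Erix, hence Yes. [stock: 24, category: food, brand: Erix, status: new, rating: 5] — brand is Erix, hence Yes. [stock: 4, category: garment, brand: Delt, status: used, rating: 2] — brand is Delt, hence No.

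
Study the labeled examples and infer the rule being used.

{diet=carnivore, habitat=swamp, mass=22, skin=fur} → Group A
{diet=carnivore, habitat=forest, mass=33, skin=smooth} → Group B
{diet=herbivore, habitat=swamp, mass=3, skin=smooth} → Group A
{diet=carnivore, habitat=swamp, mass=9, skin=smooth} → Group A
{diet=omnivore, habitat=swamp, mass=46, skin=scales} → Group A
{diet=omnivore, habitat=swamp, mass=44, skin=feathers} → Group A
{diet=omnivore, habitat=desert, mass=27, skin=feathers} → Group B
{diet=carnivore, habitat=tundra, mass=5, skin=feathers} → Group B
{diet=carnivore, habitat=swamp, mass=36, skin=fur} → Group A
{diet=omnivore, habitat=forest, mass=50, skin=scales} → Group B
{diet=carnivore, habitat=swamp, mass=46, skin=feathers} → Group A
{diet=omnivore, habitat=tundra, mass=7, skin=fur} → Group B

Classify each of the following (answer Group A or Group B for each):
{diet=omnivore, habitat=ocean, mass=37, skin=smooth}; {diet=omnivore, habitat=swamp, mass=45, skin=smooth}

Group B, Group A

The pattern is that an item is 'Group A' exactly when: habitat is swamp.
{diet=omnivore, habitat=ocean, mass=37, skin=smooth} → habitat is ocean → Group B.
{diet=omnivore, habitat=swamp, mass=45, skin=smooth} → habitat is swamp → Group A.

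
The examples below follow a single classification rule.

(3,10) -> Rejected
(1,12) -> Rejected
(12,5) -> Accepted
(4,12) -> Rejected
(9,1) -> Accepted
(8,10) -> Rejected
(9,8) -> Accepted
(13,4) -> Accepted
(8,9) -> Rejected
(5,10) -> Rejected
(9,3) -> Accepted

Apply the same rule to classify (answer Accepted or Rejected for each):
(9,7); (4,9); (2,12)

The common property of the 'Accepted' items is: first > second. No 'Rejected' item has it.
(9,7): 9 > 7 — has this property, so Accepted.
(4,9): 4 < 9 — does not fit, so Rejected.
(2,12): 2 < 12 — does not fit, so Rejected.

Accepted, Rejected, Rejected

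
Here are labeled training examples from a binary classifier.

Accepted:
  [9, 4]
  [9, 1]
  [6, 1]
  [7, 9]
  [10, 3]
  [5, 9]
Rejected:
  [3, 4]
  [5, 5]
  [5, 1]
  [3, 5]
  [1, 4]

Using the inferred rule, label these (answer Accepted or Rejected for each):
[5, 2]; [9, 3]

Rejected, Accepted

All 'Accepted' examples share one property — max ≥ 6 — and every 'Rejected' example lacks it.
Rejected: [5, 2], since max 5.
Accepted: [9, 3], since max 9.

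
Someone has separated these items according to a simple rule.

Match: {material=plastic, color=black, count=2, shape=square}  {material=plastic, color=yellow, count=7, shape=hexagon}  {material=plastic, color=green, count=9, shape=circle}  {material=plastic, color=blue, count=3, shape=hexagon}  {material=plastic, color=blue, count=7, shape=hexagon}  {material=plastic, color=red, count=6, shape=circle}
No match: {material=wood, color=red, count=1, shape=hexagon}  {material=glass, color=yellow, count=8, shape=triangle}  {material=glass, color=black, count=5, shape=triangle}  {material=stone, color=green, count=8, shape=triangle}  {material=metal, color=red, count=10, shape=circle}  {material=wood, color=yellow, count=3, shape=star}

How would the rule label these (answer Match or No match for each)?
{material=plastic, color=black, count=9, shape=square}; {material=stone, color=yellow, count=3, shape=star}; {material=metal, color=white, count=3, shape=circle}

The rule appears to be: material is plastic.
{material=plastic, color=black, count=9, shape=square} → material is plastic → Match. {material=stone, color=yellow, count=3, shape=star} → material is stone → No match. {material=metal, color=white, count=3, shape=circle} → material is metal → No match.

Match, No match, No match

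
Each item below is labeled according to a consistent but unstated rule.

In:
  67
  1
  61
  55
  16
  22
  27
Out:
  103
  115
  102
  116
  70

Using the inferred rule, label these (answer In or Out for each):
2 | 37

The distinguishing property — at most 67 — holds for all the 'In' cases and none of the 'Out' cases.
2: In (2 ≤ 67). 37: In (37 ≤ 67).

In, In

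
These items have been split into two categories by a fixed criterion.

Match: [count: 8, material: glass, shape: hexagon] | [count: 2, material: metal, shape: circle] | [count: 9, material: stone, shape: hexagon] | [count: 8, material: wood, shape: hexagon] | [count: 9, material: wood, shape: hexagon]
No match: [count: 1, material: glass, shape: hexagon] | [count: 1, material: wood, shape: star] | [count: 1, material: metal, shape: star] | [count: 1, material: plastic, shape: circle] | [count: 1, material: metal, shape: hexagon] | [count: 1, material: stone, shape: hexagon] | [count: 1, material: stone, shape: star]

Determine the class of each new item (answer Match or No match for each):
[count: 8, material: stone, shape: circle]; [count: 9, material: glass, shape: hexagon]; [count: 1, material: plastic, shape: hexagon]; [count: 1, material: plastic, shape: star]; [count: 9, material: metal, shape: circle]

Match, Match, No match, No match, Match

The simplest hypothesis consistent with all the labels is: count ≥ 2.
[count: 8, material: stone, shape: circle]: count = 8 — matches, so Match.
[count: 9, material: glass, shape: hexagon]: count = 9 — matches, so Match.
[count: 1, material: plastic, shape: hexagon]: count = 1 — fails this test, so No match.
[count: 1, material: plastic, shape: star]: count = 1 — fails this test, so No match.
[count: 9, material: metal, shape: circle]: count = 9 — matches, so Match.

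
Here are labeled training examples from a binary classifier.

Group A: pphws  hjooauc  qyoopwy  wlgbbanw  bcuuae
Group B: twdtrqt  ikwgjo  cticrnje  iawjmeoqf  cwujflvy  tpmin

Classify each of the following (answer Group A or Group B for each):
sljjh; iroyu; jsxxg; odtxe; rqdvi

Checking candidate rules against both groups, what survives is: has a double letter.
sljjh: 'jj' doubled — matches, so Group A.
iroyu: no doubled letter — fails this test, so Group B.
jsxxg: 'xx' doubled — matches, so Group A.
odtxe: no doubled letter — fails this test, so Group B.
rqdvi: no doubled letter — fails this test, so Group B.

Group A, Group B, Group A, Group B, Group B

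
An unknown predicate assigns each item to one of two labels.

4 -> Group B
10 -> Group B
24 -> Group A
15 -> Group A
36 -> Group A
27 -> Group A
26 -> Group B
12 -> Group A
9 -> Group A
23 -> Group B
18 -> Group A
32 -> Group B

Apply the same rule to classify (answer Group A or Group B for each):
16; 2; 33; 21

Group B, Group B, Group A, Group A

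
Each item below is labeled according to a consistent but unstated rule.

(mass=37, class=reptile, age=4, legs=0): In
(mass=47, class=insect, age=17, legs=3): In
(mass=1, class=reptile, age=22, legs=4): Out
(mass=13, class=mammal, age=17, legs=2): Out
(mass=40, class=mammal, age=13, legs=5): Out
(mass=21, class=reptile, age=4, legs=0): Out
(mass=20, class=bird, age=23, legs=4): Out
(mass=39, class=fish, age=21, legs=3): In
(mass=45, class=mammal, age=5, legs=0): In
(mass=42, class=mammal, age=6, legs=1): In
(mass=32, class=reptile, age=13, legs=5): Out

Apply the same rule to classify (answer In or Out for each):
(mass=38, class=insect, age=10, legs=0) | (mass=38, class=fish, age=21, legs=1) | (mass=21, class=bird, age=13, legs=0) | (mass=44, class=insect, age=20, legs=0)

In, In, Out, In

All 'In' examples share one property — legs ≤ 3 AND mass ≥ 32 — and every 'Out' example lacks it.
In: (mass=38, class=insect, age=10, legs=0), since legs = 0, mass = 38. In: (mass=38, class=fish, age=21, legs=1), since legs = 1, mass = 38. Out: (mass=21, class=bird, age=13, legs=0), since legs = 0, mass = 21. In: (mass=44, class=insect, age=20, legs=0), since legs = 0, mass = 44.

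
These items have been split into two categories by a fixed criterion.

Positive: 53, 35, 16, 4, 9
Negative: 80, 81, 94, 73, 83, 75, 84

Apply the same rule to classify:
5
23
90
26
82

All 'Positive' examples share one property — at most 53 — and every 'Negative' example lacks it.
5: 5 ≤ 53, satisfies this → Positive. 23: 23 ≤ 53, satisfies this → Positive. 90: 90 > 53, lacks this property → Negative. 26: 26 ≤ 53, satisfies this → Positive. 82: 82 > 53, lacks this property → Negative.

Positive, Positive, Negative, Positive, Negative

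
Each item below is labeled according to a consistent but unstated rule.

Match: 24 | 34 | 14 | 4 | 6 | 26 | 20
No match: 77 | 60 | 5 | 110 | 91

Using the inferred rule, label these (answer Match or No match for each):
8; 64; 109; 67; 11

The distinguishing property — even AND at most 34 — holds for all the 'Match' cases and none of the 'No match' cases.

Match, No match, No match, No match, No match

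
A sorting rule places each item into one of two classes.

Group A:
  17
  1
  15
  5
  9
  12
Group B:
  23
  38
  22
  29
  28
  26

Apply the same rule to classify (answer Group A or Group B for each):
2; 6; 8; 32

All 'Group A' examples share one property — at most 17 — and every 'Group B' example lacks it.

Group A, Group A, Group A, Group B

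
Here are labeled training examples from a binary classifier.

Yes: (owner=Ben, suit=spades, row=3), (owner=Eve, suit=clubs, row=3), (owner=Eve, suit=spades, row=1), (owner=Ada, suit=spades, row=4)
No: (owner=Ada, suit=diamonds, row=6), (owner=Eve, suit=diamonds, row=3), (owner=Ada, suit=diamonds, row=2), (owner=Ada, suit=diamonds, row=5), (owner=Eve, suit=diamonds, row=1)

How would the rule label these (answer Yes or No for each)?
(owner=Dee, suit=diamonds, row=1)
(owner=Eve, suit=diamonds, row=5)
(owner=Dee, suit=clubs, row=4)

Rule: suit is not diamonds. This holds for each 'Yes' example and fails for each 'No' one.
(owner=Dee, suit=diamonds, row=1): No (suit is diamonds).
(owner=Eve, suit=diamonds, row=5): No (suit is diamonds).
(owner=Dee, suit=clubs, row=4): Yes (suit is clubs).

No, No, Yes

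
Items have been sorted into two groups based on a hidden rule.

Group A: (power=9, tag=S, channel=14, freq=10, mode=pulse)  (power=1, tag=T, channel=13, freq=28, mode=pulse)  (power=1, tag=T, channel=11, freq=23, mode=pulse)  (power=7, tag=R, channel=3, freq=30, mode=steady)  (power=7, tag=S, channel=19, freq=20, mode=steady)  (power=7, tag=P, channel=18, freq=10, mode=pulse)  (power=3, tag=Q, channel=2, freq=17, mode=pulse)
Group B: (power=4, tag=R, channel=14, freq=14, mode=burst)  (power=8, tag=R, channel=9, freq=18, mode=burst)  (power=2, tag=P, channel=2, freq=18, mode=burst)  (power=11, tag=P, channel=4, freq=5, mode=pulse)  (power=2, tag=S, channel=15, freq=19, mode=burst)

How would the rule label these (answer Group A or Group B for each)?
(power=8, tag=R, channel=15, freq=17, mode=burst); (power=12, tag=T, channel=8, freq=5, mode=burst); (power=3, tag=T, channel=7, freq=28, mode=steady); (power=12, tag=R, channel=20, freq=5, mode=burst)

Group B, Group B, Group A, Group B

The simplest hypothesis consistent with all the labels is: freq ≥ 10 AND power is odd.
(power=8, tag=R, channel=15, freq=17, mode=burst): freq = 17, power = 8 — does not satisfy this, so Group B.
(power=12, tag=T, channel=8, freq=5, mode=burst): freq = 5, power = 12 — does not satisfy this, so Group B.
(power=3, tag=T, channel=7, freq=28, mode=steady): freq = 28, power = 3 — meets the rule, so Group A.
(power=12, tag=R, channel=20, freq=5, mode=burst): freq = 5, power = 12 — does not satisfy this, so Group B.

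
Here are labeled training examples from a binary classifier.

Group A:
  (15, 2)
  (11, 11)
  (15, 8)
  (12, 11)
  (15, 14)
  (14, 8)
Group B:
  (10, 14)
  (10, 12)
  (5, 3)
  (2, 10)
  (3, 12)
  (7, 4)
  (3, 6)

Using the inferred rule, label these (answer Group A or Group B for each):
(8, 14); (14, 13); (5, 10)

Group B, Group A, Group B

All 'Group A' examples share one property — first ≥ 11 — and every 'Group B' example lacks it.
(8, 14): Group B (first 8).
(14, 13): Group A (first 14).
(5, 10): Group B (first 5).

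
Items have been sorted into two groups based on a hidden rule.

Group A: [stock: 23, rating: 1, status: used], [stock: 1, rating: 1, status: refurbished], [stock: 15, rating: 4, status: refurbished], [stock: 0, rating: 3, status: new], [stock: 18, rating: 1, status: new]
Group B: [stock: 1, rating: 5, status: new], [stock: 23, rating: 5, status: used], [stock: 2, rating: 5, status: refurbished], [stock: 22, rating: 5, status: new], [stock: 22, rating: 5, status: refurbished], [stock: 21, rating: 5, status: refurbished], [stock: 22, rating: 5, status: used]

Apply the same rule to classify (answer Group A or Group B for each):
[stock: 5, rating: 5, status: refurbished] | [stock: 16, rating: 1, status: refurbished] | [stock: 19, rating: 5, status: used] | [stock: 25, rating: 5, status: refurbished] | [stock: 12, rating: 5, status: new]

Group B, Group A, Group B, Group B, Group B

One predicate separates the groups cleanly: rating ≤ 4.
Group B: [stock: 5, rating: 5, status: refurbished], since rating = 5.
Group A: [stock: 16, rating: 1, status: refurbished], since rating = 1.
Group B: [stock: 19, rating: 5, status: used], since rating = 5.
Group B: [stock: 25, rating: 5, status: refurbished], since rating = 5.
Group B: [stock: 12, rating: 5, status: new], since rating = 5.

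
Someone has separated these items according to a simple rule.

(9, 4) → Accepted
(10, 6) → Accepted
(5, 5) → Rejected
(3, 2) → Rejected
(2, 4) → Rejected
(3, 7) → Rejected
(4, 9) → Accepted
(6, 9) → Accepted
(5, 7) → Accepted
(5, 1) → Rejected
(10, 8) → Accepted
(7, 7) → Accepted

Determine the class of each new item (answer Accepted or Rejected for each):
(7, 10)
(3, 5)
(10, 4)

Accepted, Rejected, Accepted

All 'Accepted' examples share one property — sum ≥ 12 — and every 'Rejected' example lacks it.
(7, 10): 7+10 = 17, passes → Accepted.
(3, 5): 3+5 = 8, fails this test → Rejected.
(10, 4): 10+4 = 14, passes → Accepted.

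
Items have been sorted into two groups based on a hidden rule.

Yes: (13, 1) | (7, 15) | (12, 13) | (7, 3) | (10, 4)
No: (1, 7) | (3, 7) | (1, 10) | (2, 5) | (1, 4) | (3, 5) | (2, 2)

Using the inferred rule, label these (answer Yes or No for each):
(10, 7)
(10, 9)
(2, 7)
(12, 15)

Yes, Yes, No, Yes

Rule: first ≥ 4. This holds for each 'Yes' example and fails for each 'No' one.
(10, 7): first 10 — fits, so Yes. (10, 9): first 10 — fits, so Yes. (2, 7): first 2 — fails the rule, so No. (12, 15): first 12 — fits, so Yes.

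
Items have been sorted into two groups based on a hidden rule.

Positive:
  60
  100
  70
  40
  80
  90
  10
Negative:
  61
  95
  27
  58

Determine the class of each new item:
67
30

Negative, Positive

Looking at the examples, the only property every 'Positive' case has and every 'Negative' case lacks is: multiple of 10.
67: 67 = 10·6 + 7, lacks this property → Negative. 30: 30 = 10·3, fits → Positive.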